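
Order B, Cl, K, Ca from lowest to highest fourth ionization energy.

Cl < K < Ca < B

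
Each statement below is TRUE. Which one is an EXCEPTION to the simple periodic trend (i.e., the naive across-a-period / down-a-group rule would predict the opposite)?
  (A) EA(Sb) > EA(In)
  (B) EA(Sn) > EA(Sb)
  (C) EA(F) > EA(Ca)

The general trend: electron affinity increases across a period and decreases down a group.
(A) Sb (period 5, group 15) vs In (period 5, group 13): the stated order agrees with the simple trend.
(B) Sn (period 5, group 14) vs Sb (period 5, group 15): the stated order contradicts the simple trend.
(C) F (period 2, group 17) vs Ca (period 4, group 2): the stated order agrees with the simple trend.
The exception is (B): adding an electron to Sb's half-filled 5p³ is unfavourable, so Sn has the more exothermic EA.

(B)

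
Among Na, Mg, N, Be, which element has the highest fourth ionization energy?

The fourth ionization energy removes an electron from the +3 ion. For each element: Na³⁺ is already 2 electrons into the core; Mg³⁺ is already 1 electron into the core; N³⁺ still has 2 valence electrons; Be³⁺ is already 1 electron into the core.
Pulling an electron out of a noble-gas core costs far more than removing a remaining valence electron, so Na, Mg and Be sit at the high end of IE_4.
Approximate IE_4 values (kJ/mol): Na 9543, Mg 10543, N 7475, Be 21007.
Putting it together, IE_4: N < Na < Mg < Be.

Be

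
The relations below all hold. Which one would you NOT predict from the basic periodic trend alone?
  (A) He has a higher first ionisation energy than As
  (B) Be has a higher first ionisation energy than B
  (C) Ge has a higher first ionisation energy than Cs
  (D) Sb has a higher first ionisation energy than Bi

The general trend: first ionisation energy increases across a period and decreases down a group.
(A) He (period 1, group 18) vs As (period 4, group 15): the stated order agrees with the simple trend.
(B) Be (period 2, group 2) vs B (period 2, group 13): the stated order contradicts the simple trend.
(C) Ge (period 4, group 14) vs Cs (period 6, group 1): the stated order agrees with the simple trend.
(D) Sb (period 5, group 15) vs Bi (period 6, group 15): the stated order agrees with the simple trend.
The exception is (B): removing B's lone 2p electron is easier than breaking Be's filled 2s².

(B)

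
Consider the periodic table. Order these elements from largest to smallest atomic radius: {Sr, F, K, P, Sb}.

F is in period 2, group 17; P is in period 3, group 15; K is in period 4, group 1; Sr is in period 5, group 2; Sb is in period 5, group 15.
Moving right in a period, electrons are added to the same shell under a stronger nuclear pull, so atoms get smaller; moving down, a new shell is opened and atoms get larger.
Here both period and group differ, so the two effects have to be weighed against each other.
P > F: relative to F, both the across-period and down-group shifts push P's atomic radius up.
Sb > P: Sb sits below P in group 15, so the down-group effect alone puts Sb larger.
Sr > Sb: both are in period 5; the period trend gives Sr the larger value.
K > Sr: period and group pull opposite ways; the across-period shift dominates (196 vs 185 pm).
Tabulated atomic radius (pm): F 64, P 111, K 196, Sr 185, Sb 140.
So from largest to smallest: K > Sr > Sb > P > F.

K, Sr, Sb, P, F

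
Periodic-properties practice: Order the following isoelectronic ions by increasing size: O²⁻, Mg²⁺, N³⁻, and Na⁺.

Mg²⁺ < Na⁺ < O²⁻ < N³⁻

All of these have 10 electrons, so size is governed by nuclear charge alone: the more protons, the stronger the pull on the same electron cloud, and the smaller the ion.
Nuclear charges: Mg²⁺ (Z=12), Na⁺ (Z=11), O²⁻ (Z=8), N³⁻ (Z=7).
Smallest to largest: Mg²⁺ < Na⁺ < O²⁻ < N³⁻.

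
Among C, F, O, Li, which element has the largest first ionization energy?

F

Li is in period 2, group 1; C is in period 2, group 14; O is in period 2, group 16; F is in period 2, group 17.
First ionization energy rises across a period (greater Z_eff holds electrons more tightly) and falls down a group (valence electrons are farther from the nucleus).
All lie in period 2, so first ionization energy increases left to right.
The largest first ionization energy among these belongs to F.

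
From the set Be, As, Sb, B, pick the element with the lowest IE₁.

B

Be is in period 2, group 2; B is in period 2, group 13; As is in period 4, group 15; Sb is in period 5, group 15.
Across a period the outer electron is held more tightly (higher IE₁); down a group it sits in a higher shell, more shielded, and comes off more easily.
These span different periods and groups, so the two trends combine.
Sb > B: period and group pull opposite ways; the across-period shift dominates (831 vs 801 kJ/mol).
Be > Sb: period and group pull opposite ways; the down-group shift dominates (900 vs 831 kJ/mol).
As > Be: the two effects oppose for this pair; the across-period effect wins (947 vs 900 kJ/mol).
Note the exception: Be has a higher first ionization energy than B, contrary to the simple trend — removing B's lone 2p electron is easier than breaking Be's filled 2s².
Tabulated first ionization energy (kJ/mol): Be 900, B 801, As 947, Sb 831.
The lowest IE₁ among these belongs to B.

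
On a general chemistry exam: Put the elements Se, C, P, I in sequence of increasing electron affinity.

C is in period 2, group 14; P is in period 3, group 15; Se is in period 4, group 16; I is in period 5, group 17.
Atoms with high Z_eff and room in the valence shell (especially the halogens) have the most exothermic electron affinities.
These sit on a diagonal, where the across-period and down-group effects partly cancel.
C > P: period and group pull opposite ways; the down-group shift dominates (122 vs 72 kJ/mol).
Se > C: period and group pull opposite ways; the across-period shift dominates (195 vs 122 kJ/mol).
I > Se: period and group pull opposite ways; the across-period shift dominates (295 vs 195 kJ/mol).
Tabulated electron affinity (kJ/mol): C 122, P 72, Se 195, I 295.
So from lowest to highest: P < C < Se < I.

P < C < Se < I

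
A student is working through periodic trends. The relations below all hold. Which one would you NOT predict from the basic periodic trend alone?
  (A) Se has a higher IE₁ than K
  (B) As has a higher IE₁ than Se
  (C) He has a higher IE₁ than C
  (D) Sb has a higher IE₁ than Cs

(B)

The general trend: IE₁ increases across a period and decreases down a group.
(A) Se (period 4, group 16) vs K (period 4, group 1): the stated order agrees with the simple trend.
(B) As (period 4, group 15) vs Se (period 4, group 16): the stated order contradicts the simple trend.
(C) He (period 1, group 18) vs C (period 2, group 14): the stated order agrees with the simple trend.
(D) Sb (period 5, group 15) vs Cs (period 6, group 1): the stated order agrees with the simple trend.
The exception is (B): Se (4p⁴) ionizes more easily than half-filled As (4p³).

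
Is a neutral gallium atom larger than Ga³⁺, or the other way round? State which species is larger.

Ga

Forming Ga³⁺ removes 3 electrons from Ga. Fewer electrons for the same nuclear charge means less shielding and a higher Z_eff on the remaining electrons, and for main-group metals the entire outer shell is lost.
A cation is smaller than its parent atom: Ga³⁺ < Ga.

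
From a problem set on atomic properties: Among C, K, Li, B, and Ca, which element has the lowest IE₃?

B

The third ionization energy removes an electron from the +2 ion. For each element: C²⁺ still has 2 valence electrons; K²⁺ is already 1 electron into the core; Li²⁺ is already 1 electron into the core; B²⁺ still has 1 valence electron; Ca²⁺ is the bare [Ar] core.
Usually core removal costs more than valence removal, but here the competition is close: a tightly held n=2 valence electron can cost more to remove than an n=3 core electron, so the actual values have to decide it.
Valence configurations: C²⁺ [He]2s², B²⁺ [He]2s¹.
The numbers (kJ/mol): C 4620, K 4420, Li 11815, B 3660, Ca 4912.
Overall IE_3 order: B < K < C < Ca < Li.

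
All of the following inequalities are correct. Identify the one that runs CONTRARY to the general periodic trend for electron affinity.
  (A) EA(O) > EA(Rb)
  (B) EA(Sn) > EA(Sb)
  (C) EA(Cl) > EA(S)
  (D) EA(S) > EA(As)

(B)

The general trend: electron affinity increases across a period and decreases down a group.
(A) O (period 2, group 16) vs Rb (period 5, group 1): the stated order agrees with the simple trend.
(B) Sn (period 5, group 14) vs Sb (period 5, group 15): the stated order contradicts the simple trend.
(C) Cl (period 3, group 17) vs S (period 3, group 16): the stated order agrees with the simple trend.
(D) S (period 3, group 16) vs As (period 4, group 15): the stated order agrees with the simple trend.
The exception is (B): adding an electron to Sb's half-filled 5p³ is unfavourable, so Sn has the more exothermic EA.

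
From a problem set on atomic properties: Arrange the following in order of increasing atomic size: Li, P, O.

Li is in period 2, group 1; O is in period 2, group 16; P is in period 3, group 15.
Moving right in a period, electrons are added to the same shell under a stronger nuclear pull, so atoms get smaller; moving down, a new shell is opened and atoms get larger.
These span different periods and groups, so the two trends combine.
P > O: relative to O, both the across-period and down-group shifts push P's atomic radius up.
Li > P: period and group pull opposite ways; the across-period shift dominates (133 vs 111 pm).
Tabulated atomic radius (pm): Li 133, O 63, P 111.
So from smallest to largest: O < P < Li.

O < P < Li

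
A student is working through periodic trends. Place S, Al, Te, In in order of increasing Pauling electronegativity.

Al < In < Te < S

Al is in period 3, group 13; S is in period 3, group 16; In is in period 5, group 13; Te is in period 5, group 16.
Smaller atoms with higher effective nuclear charge are more electronegative.
Here both period and group differ, so the two effects have to be weighed against each other.
In > Al: this pair runs against the simple trend — see the exception note.
Te > In: Te lies to the right of In in period 5, so the across-period effect alone puts Te higher.
S > Te: S sits above Te in group 16, so the down-group effect alone puts S higher.
Note the exception: In has a higher electronegativity than Al, contrary to the simple trend — poor shielding by filled d (and f) subshells raises the heavier element's effective nuclear charge more than the simple down-group trend predicts.
Approximate values (Pauling): Al 1.61, S 2.58, In 1.78, Te 2.10.
So from lowest to highest: Al < In < Te < S.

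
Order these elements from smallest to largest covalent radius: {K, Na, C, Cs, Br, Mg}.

C < Br < Mg < Na < K < Cs

C is in period 2, group 14; Na is in period 3, group 1; Mg is in period 3, group 2; K is in period 4, group 1; Br is in period 4, group 17; Cs is in period 6, group 1.
Across a period the added protons contract the valence shell; down a group each new principal shell makes the atom larger.
Neither a single period nor a single group — weigh both effects.
Br > C: period and group pull opposite ways; the down-group shift dominates (114 vs 75 pm).
Mg > Br: the two effects oppose for this pair; the across-period effect wins (139 vs 114 pm).
Na > Mg: Na lies to the left of Mg in period 3, so the across-period effect alone puts Na larger.
K > Na: K sits below Na in group 1, so the down-group effect alone puts K larger.
Cs > K: Cs sits below K in group 1, so the down-group effect alone puts Cs larger.
Tabulated atomic radius (pm): C 75, Na 155, Mg 139, K 196, Br 114, Cs 232.
So from smallest to largest: C < Br < Mg < Na < K < Cs.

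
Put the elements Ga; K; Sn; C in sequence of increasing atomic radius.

C is in period 2, group 14; K is in period 4, group 1; Ga is in period 4, group 13; Sn is in period 5, group 14.
Atomic radius shrinks across a period as nuclear charge pulls the same shell inward, and grows down a group as new shells are added.
Here both period and group differ, so the two effects have to be weighed against each other.
Ga > C: relative to C, both the across-period and down-group shifts push Ga's atomic radius up.
Sn > Ga: period and group pull opposite ways; the down-group shift dominates (140 vs 124 pm).
K > Sn: the two effects oppose for this pair; the across-period effect wins (196 vs 140 pm).
For reference (pm): C 75, K 196, Ga 124, Sn 140.
So from smallest to largest: C < Ga < Sn < K.

C < Ga < Sn < K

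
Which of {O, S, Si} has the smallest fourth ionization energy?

Si

The fourth ionization energy removes an electron from the +3 ion. For each element: O³⁺ still has 3 valence electrons; S³⁺ still has 3 valence electrons; Si³⁺ still has 1 valence electron.
All are still removing valence electrons, so compare the +3 ions as you would atoms: IE_4 generally rises across a period (higher Z_eff) and falls down a group (larger shell), subject to the usual subshell exceptions.
Valence configurations: O³⁺ [He]2s²2p¹, S³⁺ [Ne]3s²3p¹, Si³⁺ [Ne]3s¹.
Tabulated IE_4 (kJ/mol): O 7469, S 4556, Si 4356.
Overall IE_4 order: Si < S < O.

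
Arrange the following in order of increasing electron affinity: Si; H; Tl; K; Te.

H is in period 1, group 1; Si is in period 3, group 14; K is in period 4, group 1; Te is in period 5, group 16; Tl is in period 6, group 13.
Atoms with high Z_eff and room in the valence shell (especially the halogens) have the most exothermic electron affinities.
Neither a single period nor a single group — weigh both effects.
K > Tl: the two effects oppose for this pair; the down-group effect wins (48 vs 19 kJ/mol).
H > K: they share group 1; the group trend gives H the larger value.
Si > H: the two effects oppose for this pair; the across-period effect wins (134 vs 73 kJ/mol).
Te > Si: period and group pull opposite ways; the across-period shift dominates (190 vs 134 kJ/mol).
Approximate values (kJ/mol): H 73, Si 134, K 48, Te 190, Tl 19.
So from lowest to highest: Tl < K < H < Si < Te.

Tl < K < H < Si < Te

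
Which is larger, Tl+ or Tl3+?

Tl+

Both ions have Z = 81 protons, but Tl3+ has lost more electrons, so its remaining electrons feel a larger effective nuclear charge per electron and are pulled in more tightly.
Higher positive charge → smaller ion, so Tl+ > Tl3+.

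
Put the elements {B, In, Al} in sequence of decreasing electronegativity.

B is in period 2, group 13; Al is in period 3, group 13; In is in period 5, group 13.
Atoms toward the upper right of the periodic table pull bonding electrons most strongly.
All are in group 13; the group trend (electronegativity increases up the group) applies, with the exception below.
Note the exception: In has a higher electronegativity than Al, contrary to the simple trend — poor shielding by filled d (and f) subshells raises the heavier element's effective nuclear charge more than the simple down-group trend predicts.
Approximate values (Pauling): B 2.04, Al 1.61, In 1.78.
So from highest to lowest: B > In > Al.

B, In, Al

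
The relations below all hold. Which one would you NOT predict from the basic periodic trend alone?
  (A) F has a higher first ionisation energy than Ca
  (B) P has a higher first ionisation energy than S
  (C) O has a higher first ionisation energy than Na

The general trend: first ionisation energy increases across a period and decreases down a group.
(A) F (period 2, group 17) vs Ca (period 4, group 2): the stated order agrees with the simple trend.
(B) P (period 3, group 15) vs S (period 3, group 16): the stated order contradicts the simple trend.
(C) O (period 2, group 16) vs Na (period 3, group 1): the stated order agrees with the simple trend.
The exception is (B): S (3p⁴) ionizes more easily than half-filled P (3p³) because the paired 3p electron in S is pushed out by e⁻–e⁻ repulsion.

(B)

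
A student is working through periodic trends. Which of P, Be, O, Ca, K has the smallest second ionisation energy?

Ca

After 1 electron has been removed, what remains? P⁺ still has 4 valence electrons; Be⁺ still has 1 valence electron; O⁺ still has 5 valence electrons; Ca⁺ still has 1 valence electron; K⁺ is the bare [Ar] core.
Usually core removal costs more than valence removal, but here the competition is close: a tightly held n=2 valence electron can cost more to remove than an n=3 core electron, so the actual values have to decide it.
Valence configurations: P⁺ [Ne]3s²3p², Be⁺ [He]2s¹, O⁺ [He]2s²2p³, Ca⁺ [Ar]4s¹.
Approximate IE_2 values (kJ/mol): P 1907, Be 1757, O 3388, Ca 1145, K 3052.
Hence IE_2: Ca < Be < P < K < O.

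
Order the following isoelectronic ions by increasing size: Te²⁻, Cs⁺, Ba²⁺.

Ba²⁺, Cs⁺, Te²⁻

All of these have 54 electrons, so size is governed by nuclear charge alone: the more protons, the stronger the pull on the same electron cloud, and the smaller the ion.
Nuclear charges: Ba²⁺ (Z=56), Cs⁺ (Z=55), Te²⁻ (Z=52).
Smallest to largest: Ba²⁺ < Cs⁺ < Te²⁻.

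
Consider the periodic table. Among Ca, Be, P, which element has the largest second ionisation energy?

After 1 electron has been removed, what remains? Ca⁺ still has 1 valence electron; Be⁺ still has 1 valence electron; P⁺ still has 4 valence electrons.
All are still removing valence electrons, so compare the +1 ions as you would atoms: IE_2 generally rises across a period (higher Z_eff) and falls down a group (larger shell), subject to the usual subshell exceptions.
Valence configurations: Ca⁺ [Ar]4s¹, Be⁺ [He]2s¹, P⁺ [Ne]3s²3p².
The numbers (kJ/mol): Ca 1145, Be 1757, P 1907.
Putting it together, IE_2: Ca < Be < P.

P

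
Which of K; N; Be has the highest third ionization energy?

Be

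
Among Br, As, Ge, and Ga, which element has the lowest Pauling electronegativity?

Ga

Ga is in period 4, group 13; Ge is in period 4, group 14; As is in period 4, group 15; Br is in period 4, group 17.
Atoms toward the upper right of the periodic table pull bonding electrons most strongly.
All lie in period 4, so electronegativity increases left to right.
The lowest Pauling electronegativity among these belongs to Ga.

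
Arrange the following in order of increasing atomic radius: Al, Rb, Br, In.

Br, Al, In, Rb

Radius decreases left→right (rising Z_eff, same n) and increases top→bottom (higher n).
Neither a single period nor a single group — weigh both effects.
Al > Br: the two effects oppose for this pair; the across-period effect wins (126 vs 114 pm).
In > Al: they share group 13; the group trend gives In the larger value.
Rb > In: both are in period 5; the period trend gives Rb the larger value.
For reference (pm): Al 126, Br 114, Rb 210, In 142.
So from smallest to largest: Br < Al < In < Rb.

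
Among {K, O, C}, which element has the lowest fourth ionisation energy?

K

The fourth ionization energy removes an electron from the +3 ion. For each element: K³⁺ is already 2 electrons into the core; O³⁺ still has 3 valence electrons; C³⁺ still has 1 valence electron.
Usually core removal costs more than valence removal, but here the competition is close: a tightly held n=2 valence electron can cost more to remove than an n=3 core electron, so the actual values have to decide it.
Valence configurations: O³⁺ [He]2s²2p¹, C³⁺ [He]2s¹.
The numbers (kJ/mol): K 5877, O 7469, C 6223.
Overall IE_4 order: K < C < O.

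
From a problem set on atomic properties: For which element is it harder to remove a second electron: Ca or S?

S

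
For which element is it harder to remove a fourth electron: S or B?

B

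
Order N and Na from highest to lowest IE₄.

Na, N

IE_4 is the cost of taking one more electron from the +3 cation: N³⁺ still has 2 valence electrons; Na³⁺ is already 2 electrons into the core.
Breaking into a closed-shell core is much more expensive than removing a leftover valence electron — Na has the largest IE_4 here.
The numbers (kJ/mol): N 7475, Na 9543.
Putting it together, IE_4: N < Na.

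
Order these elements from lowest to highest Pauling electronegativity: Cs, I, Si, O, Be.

Cs < Be < Si < I < O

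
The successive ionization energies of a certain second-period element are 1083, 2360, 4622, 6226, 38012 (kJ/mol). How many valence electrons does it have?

Look for the largest jump between consecutive ionization energies: IE5/IE4 ≈ 6.1, far larger than any earlier ratio.
That jump marks the point where a core electron is being removed. So the atom has 4 valence electrons.

4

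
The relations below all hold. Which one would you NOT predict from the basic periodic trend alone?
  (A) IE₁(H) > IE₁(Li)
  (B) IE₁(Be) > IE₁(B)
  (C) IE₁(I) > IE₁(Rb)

(B)

The general trend: IE₁ increases across a period and decreases down a group.
(A) H (period 1, group 1) vs Li (period 2, group 1): the stated order agrees with the simple trend.
(B) Be (period 2, group 2) vs B (period 2, group 13): the stated order contradicts the simple trend.
(C) I (period 5, group 17) vs Rb (period 5, group 1): the stated order agrees with the simple trend.
The exception is (B): removing B's lone 2p electron is easier than breaking Be's filled 2s².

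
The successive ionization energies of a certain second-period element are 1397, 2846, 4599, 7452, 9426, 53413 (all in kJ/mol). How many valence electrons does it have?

Look for the largest jump between consecutive ionization energies: IE6/IE5 ≈ 5.7, far larger than any earlier ratio.
That jump marks the point where a core electron is being removed. So the atom has 5 valence electrons.

5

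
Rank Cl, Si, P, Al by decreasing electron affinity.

Cl > Si > P > Al

Adding an electron releases more energy for atoms nearer the top right (short of the noble gases).
All lie in period 3; the across-period trend (electron affinity increases left to right) applies, with the exception below.
Note the exception: Si has a higher electron affinity than P, contrary to the simple trend — adding an electron to P's half-filled 3p³ is unfavourable, so Si (3p²) has the more exothermic EA.
Approximate values (kJ/mol): Al 42, Si 134, P 72, Cl 349.
So from highest to lowest: Cl > Si > P > Al.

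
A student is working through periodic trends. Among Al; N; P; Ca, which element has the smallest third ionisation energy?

Al

The third ionization energy removes an electron from the +2 ion. For each element: Al²⁺ still has 1 valence electron; N²⁺ still has 3 valence electrons; P²⁺ still has 3 valence electrons; Ca²⁺ is the bare [Ar] core.
Breaking into a closed-shell core is much more expensive than removing a leftover valence electron — Ca has the largest IE_3 here.
Valence configurations: Al²⁺ [Ne]3s¹, N²⁺ [He]2s²2p¹, P²⁺ [Ne]3s²3p¹.
Tabulated IE_3 (kJ/mol): Al 2745, N 4578, P 2914, Ca 4912.
Putting it together, IE_3: Al < P < N < Ca.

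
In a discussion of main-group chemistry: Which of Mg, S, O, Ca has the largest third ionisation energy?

Mg

The third ionization energy removes an electron from the +2 ion. For each element: Mg²⁺ is the bare [Ne] core; S²⁺ still has 4 valence electrons; O²⁺ still has 4 valence electrons; Ca²⁺ is the bare [Ar] core.
Usually core removal costs more than valence removal, but here the competition is close: a tightly held n=2 valence electron can cost more to remove than an n=3 core electron, so the actual values have to decide it.
Valence configurations: S²⁺ [Ne]3s²3p², O²⁺ [He]2s²2p².
The numbers (kJ/mol): Mg 7733, S 3357, O 5300, Ca 4912.
Putting it together, IE_3: S < Ca < O < Mg.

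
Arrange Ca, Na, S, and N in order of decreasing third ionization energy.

Na, Ca, N, S

The third ionization energy removes an electron from the +2 ion. For each element: Ca²⁺ is the bare [Ar] core; Na²⁺ is already 1 electron into the core; S²⁺ still has 4 valence electrons; N²⁺ still has 3 valence electrons.
Core electrons are held far more tightly than valence electrons, so Ca and Na top the IE_3 order.
Valence configurations: S²⁺ [Ne]3s²3p², N²⁺ [He]2s²2p¹.
The numbers (kJ/mol): Ca 4912, Na 6910, S 3357, N 4578.
Overall IE_3 order: S < N < Ca < Na.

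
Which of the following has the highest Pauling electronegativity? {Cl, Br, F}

F

F is in period 2, group 17; Cl is in period 3, group 17; Br is in period 4, group 17.
Atoms toward the upper right of the periodic table pull bonding electrons most strongly.
All are in group 17, so electronegativity increases up the group.
The highest Pauling electronegativity among these belongs to F.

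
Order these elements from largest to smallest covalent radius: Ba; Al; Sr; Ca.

Ba > Sr > Ca > Al

Al is in period 3, group 13; Ca is in period 4, group 2; Sr is in period 5, group 2; Ba is in period 6, group 2.
Moving right in a period, electrons are added to the same shell under a stronger nuclear pull, so atoms get smaller; moving down, a new shell is opened and atoms get larger.
Here both period and group differ, so the two effects have to be weighed against each other.
Ca > Al: relative to Al, both the across-period and down-group shifts push Ca's atomic radius up.
Sr > Ca: they share group 2; the group trend gives Sr the larger value.
Ba > Sr: Ba sits below Sr in group 2, so the down-group effect alone puts Ba larger.
For reference (pm): Al 126, Ca 171, Sr 185, Ba 196.
So from largest to smallest: Ba > Sr > Ca > Al.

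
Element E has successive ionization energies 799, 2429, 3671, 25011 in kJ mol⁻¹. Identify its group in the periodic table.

Group 13

Look for the largest jump between consecutive ionization energies: IE4/IE3 ≈ 6.8, far larger than any earlier ratio.
That jump marks the point where a core electron is being removed. So the atom has 3 valence electrons.
A main-group element with 3 valence electrons is in group 13.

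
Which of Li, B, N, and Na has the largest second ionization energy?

Li

After 1 electron has been removed, what remains? Li⁺ is the bare [He] core; B⁺ still has 2 valence electrons; N⁺ still has 4 valence electrons; Na⁺ is the bare [Ne] core.
Pulling an electron out of a noble-gas core costs far more than removing a remaining valence electron, so Na and Li sit at the high end of IE_2.
Valence configurations: B⁺ [He]2s², N⁺ [He]2s²2p².
The numbers (kJ/mol): Li 7298, B 2427, N 2856, Na 4562.
So the second ionization energies run B < N < Na < Li.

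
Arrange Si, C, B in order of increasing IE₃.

The third ionization energy removes an electron from the +2 ion. For each element: Si²⁺ still has 2 valence electrons; C²⁺ still has 2 valence electrons; B²⁺ still has 1 valence electron.
All are still removing valence electrons, so compare the +2 ions as you would atoms: IE_3 generally rises across a period (higher Z_eff) and falls down a group (larger shell), subject to the usual subshell exceptions.
Valence configurations: Si²⁺ [Ne]3s², C²⁺ [He]2s², B²⁺ [He]2s¹.
The numbers (kJ/mol): Si 3232, C 4620, B 3660.
Hence IE_3: Si < B < C.

Si < B < C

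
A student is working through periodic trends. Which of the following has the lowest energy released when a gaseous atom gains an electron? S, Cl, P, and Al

Al

Al is in period 3, group 13; P is in period 3, group 15; S is in period 3, group 16; Cl is in period 3, group 17.
Adding an electron releases more energy for atoms nearer the top right (short of the noble gases).
All lie in period 3, so electron affinity increases left to right.
The lowest energy released when a gaseous atom gains an electron among these belongs to Al.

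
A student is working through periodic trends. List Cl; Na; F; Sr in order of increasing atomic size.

F, Cl, Na, Sr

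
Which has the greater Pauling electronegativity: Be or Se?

Se

Be is in period 2, group 2; Se is in period 4, group 16.
Smaller atoms with higher effective nuclear charge are more electronegative.
Here both period and group differ, so the two effects have to be weighed against each other.
Se > Be: period and group pull opposite ways; the across-period shift dominates (2.55 vs 1.57).
For reference (Pauling): Be 1.57, Se 2.55.
So Se has the greater Pauling electronegativity (Se > Be).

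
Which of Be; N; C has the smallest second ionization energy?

Be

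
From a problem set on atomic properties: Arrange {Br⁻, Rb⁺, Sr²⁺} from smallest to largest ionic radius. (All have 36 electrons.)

All of these have 36 electrons, so size is governed by nuclear charge alone: the more protons, the stronger the pull on the same electron cloud, and the smaller the ion.
Nuclear charges: Sr²⁺ (Z=38), Rb⁺ (Z=37), Br⁻ (Z=35).
Smallest to largest: Sr²⁺ < Rb⁺ < Br⁻.

Sr²⁺, Rb⁺, Br⁻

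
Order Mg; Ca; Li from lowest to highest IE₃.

Ca < Mg < Li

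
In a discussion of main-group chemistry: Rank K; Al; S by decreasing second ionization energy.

K > S > Al

IE_2 is the cost of taking one more electron from the +1 cation: K⁺ is the bare [Ar] core; Al⁺ still has 2 valence electrons; S⁺ still has 5 valence electrons.
Pulling an electron out of a noble-gas core costs far more than removing a remaining valence electron, so K sits at the high end of IE_2.
Valence configurations: Al⁺ [Ne]3s², S⁺ [Ne]3s²3p³.
Approximate IE_2 values (kJ/mol): K 3052, Al 1817, S 2252.
So the second ionization energies run Al < S < K.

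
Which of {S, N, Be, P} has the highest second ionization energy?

N

Consider each +1 ion: S⁺ still has 5 valence electrons; N⁺ still has 4 valence electrons; Be⁺ still has 1 valence electron; P⁺ still has 4 valence electrons.
All are still removing valence electrons, so compare the +1 ions as you would atoms: IE_2 generally rises across a period (higher Z_eff) and falls down a group (larger shell), subject to the usual subshell exceptions.
Valence configurations: S⁺ [Ne]3s²3p³, N⁺ [He]2s²2p², Be⁺ [He]2s¹, P⁺ [Ne]3s²3p².
The numbers (kJ/mol): S 2252, N 2856, Be 1757, P 1907.
So the second ionization energies run Be < P < S < N.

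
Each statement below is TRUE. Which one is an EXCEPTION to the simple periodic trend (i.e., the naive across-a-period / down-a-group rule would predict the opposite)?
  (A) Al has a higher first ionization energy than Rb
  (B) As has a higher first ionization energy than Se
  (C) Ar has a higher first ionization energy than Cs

(B)

The general trend: first ionization energy increases across a period and decreases down a group.
(A) Al (period 3, group 13) vs Rb (period 5, group 1): the stated order agrees with the simple trend.
(B) As (period 4, group 15) vs Se (period 4, group 16): the stated order contradicts the simple trend.
(C) Ar (period 3, group 18) vs Cs (period 6, group 1): the stated order agrees with the simple trend.
The exception is (B): Se (4p⁴) ionizes more easily than half-filled As (4p³).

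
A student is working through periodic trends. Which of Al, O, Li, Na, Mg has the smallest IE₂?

Mg

Consider each +1 ion: Al⁺ still has 2 valence electrons; O⁺ still has 5 valence electrons; Li⁺ is the bare [He] core; Na⁺ is the bare [Ne] core; Mg⁺ still has 1 valence electron.
Breaking into a closed-shell core is much more expensive than removing a leftover valence electron — Na and Li have the largest IE_2 here.
Valence configurations: Al⁺ [Ne]3s², O⁺ [He]2s²2p³, Mg⁺ [Ne]3s¹.
Approximate IE_2 values (kJ/mol): Al 1817, O 3388, Li 7298, Na 4562, Mg 1451.
Hence IE_2: Mg < Al < O < Na < Li.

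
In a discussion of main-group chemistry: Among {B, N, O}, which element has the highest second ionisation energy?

O

Consider each +1 ion: B⁺ still has 2 valence electrons; N⁺ still has 4 valence electrons; O⁺ still has 5 valence electrons.
All are still removing valence electrons, so compare the +1 ions as you would atoms: IE_2 generally rises across a period (higher Z_eff) and falls down a group (larger shell), subject to the usual subshell exceptions.
Valence configurations: B⁺ [He]2s², N⁺ [He]2s²2p², O⁺ [He]2s²2p³.
Approximate IE_2 values (kJ/mol): B 2427, N 2856, O 3388.
Hence IE_2: B < N < O.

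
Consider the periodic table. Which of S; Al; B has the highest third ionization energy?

IE_3 is the cost of taking one more electron from the +2 cation: S²⁺ still has 4 valence electrons; Al²⁺ still has 1 valence electron; B²⁺ still has 1 valence electron.
All are still removing valence electrons, so compare the +2 ions as you would atoms: IE_3 generally rises across a period (higher Z_eff) and falls down a group (larger shell), subject to the usual subshell exceptions.
Valence configurations: S²⁺ [Ne]3s²3p², Al²⁺ [Ne]3s¹, B²⁺ [He]2s¹.
Approximate IE_3 values (kJ/mol): S 3357, Al 2745, B 3660.
So the third ionization energies run Al < S < B.

B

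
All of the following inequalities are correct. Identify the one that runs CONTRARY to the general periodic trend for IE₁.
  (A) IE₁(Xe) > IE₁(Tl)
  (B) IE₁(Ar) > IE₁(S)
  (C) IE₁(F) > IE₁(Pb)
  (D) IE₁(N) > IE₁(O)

(D)

The general trend: IE₁ increases across a period and decreases down a group.
(A) Xe (period 5, group 18) vs Tl (period 6, group 13): the stated order agrees with the simple trend.
(B) Ar (period 3, group 18) vs S (period 3, group 16): the stated order agrees with the simple trend.
(C) F (period 2, group 17) vs Pb (period 6, group 14): the stated order agrees with the simple trend.
(D) N (period 2, group 15) vs O (period 2, group 16): the stated order contradicts the simple trend.
The exception is (D): pairing an electron in O's 2p⁴ costs repulsion energy, so O ionizes more easily than half-filled N (2p³).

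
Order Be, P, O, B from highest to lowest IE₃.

Be, O, B, P

The third ionization energy removes an electron from the +2 ion. For each element: Be²⁺ is the bare [He] core; P²⁺ still has 3 valence electrons; O²⁺ still has 4 valence electrons; B²⁺ still has 1 valence electron.
Breaking into a closed-shell core is much more expensive than removing a leftover valence electron — Be has the largest IE_3 here.
Valence configurations: P²⁺ [Ne]3s²3p¹, O²⁺ [He]2s²2p², B²⁺ [He]2s¹.
Tabulated IE_3 (kJ/mol): Be 14849, P 2914, O 5300, B 3660.
Overall IE_3 order: P < B < O < Be.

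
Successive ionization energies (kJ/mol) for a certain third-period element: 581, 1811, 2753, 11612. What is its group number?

Group 13

Look for the largest jump between consecutive ionization energies: IE4/IE3 ≈ 4.2, far larger than any earlier ratio.
That jump marks the point where a core electron is being removed. So the atom has 3 valence electrons.
A main-group element with 3 valence electrons is in group 13.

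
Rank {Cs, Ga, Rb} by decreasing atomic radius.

Ga is in period 4, group 13; Rb is in period 5, group 1; Cs is in period 6, group 1.
Across a period the added protons contract the valence shell; down a group each new principal shell makes the atom larger.
Neither a single period nor a single group — weigh both effects.
Rb > Ga: relative to Ga, both the across-period and down-group shifts push Rb's atomic radius up.
Cs > Rb: they share group 1; the group trend gives Cs the larger value.
For reference (pm): Ga 124, Rb 210, Cs 232.
So from largest to smallest: Cs > Rb > Ga.

Cs > Rb > Ga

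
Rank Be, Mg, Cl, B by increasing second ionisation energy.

IE_2 is the cost of taking one more electron from the +1 cation: Be⁺ still has 1 valence electron; Mg⁺ still has 1 valence electron; Cl⁺ still has 6 valence electrons; B⁺ still has 2 valence electrons.
All are still removing valence electrons, so compare the +1 ions as you would atoms: IE_2 generally rises across a period (higher Z_eff) and falls down a group (larger shell), subject to the usual subshell exceptions.
Valence configurations: Be⁺ [He]2s¹, Mg⁺ [Ne]3s¹, Cl⁺ [Ne]3s²3p⁴, B⁺ [He]2s².
The numbers (kJ/mol): Be 1757, Mg 1451, Cl 2298, B 2427.
Putting it together, IE_2: Mg < Be < Cl < B.

Mg < Be < Cl < B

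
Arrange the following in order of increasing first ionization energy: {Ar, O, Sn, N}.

Sn < O < N < Ar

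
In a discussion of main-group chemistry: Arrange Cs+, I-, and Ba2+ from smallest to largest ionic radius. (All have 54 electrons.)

Ba2+ < Cs+ < I-

All of these have 54 electrons, so size is governed by nuclear charge alone: the more protons, the stronger the pull on the same electron cloud, and the smaller the ion.
Nuclear charges: Ba2+ (Z=56), Cs+ (Z=55), I- (Z=53).
Smallest to largest: Ba2+ < Cs+ < I-.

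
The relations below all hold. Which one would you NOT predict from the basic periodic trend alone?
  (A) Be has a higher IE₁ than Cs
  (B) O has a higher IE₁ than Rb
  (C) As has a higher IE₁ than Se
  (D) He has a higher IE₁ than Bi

(C)

The general trend: IE₁ increases across a period and decreases down a group.
(A) Be (period 2, group 2) vs Cs (period 6, group 1): the stated order agrees with the simple trend.
(B) O (period 2, group 16) vs Rb (period 5, group 1): the stated order agrees with the simple trend.
(C) As (period 4, group 15) vs Se (period 4, group 16): the stated order contradicts the simple trend.
(D) He (period 1, group 18) vs Bi (period 6, group 15): the stated order agrees with the simple trend.
The exception is (C): Se (4p⁴) ionizes more easily than half-filled As (4p³).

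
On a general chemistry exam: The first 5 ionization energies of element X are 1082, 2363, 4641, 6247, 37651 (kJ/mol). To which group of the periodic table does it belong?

Look for the largest jump between consecutive ionization energies: IE5/IE4 ≈ 6.0, far larger than any earlier ratio.
That jump marks the point where a core electron is being removed. So the atom has 4 valence electrons.
A main-group element with 4 valence electrons is in group 14.

Group 14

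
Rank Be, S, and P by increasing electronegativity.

Be is in period 2, group 2; P is in period 3, group 15; S is in period 3, group 16.
EN rises left→right (higher Z_eff, smaller atoms) and falls top→bottom (larger, more shielded atoms).
Here both period and group differ, so the two effects have to be weighed against each other.
P > Be: the two effects oppose for this pair; the across-period effect wins (2.19 vs 1.57).
S > P: both are in period 3; the period trend gives S the larger value.
Approximate values (Pauling): Be 1.57, P 2.19, S 2.58.
So from lowest to highest: Be < P < S.

Be < P < S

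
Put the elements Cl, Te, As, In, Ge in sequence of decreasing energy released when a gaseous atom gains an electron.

Cl is in period 3, group 17; Ge is in period 4, group 14; As is in period 4, group 15; In is in period 5, group 13; Te is in period 5, group 16.
Atoms with high Z_eff and room in the valence shell (especially the halogens) have the most exothermic electron affinities.
Neither a single period nor a single group — weigh both effects.
As > In: both effects reinforce here, so As is clearly the higher of the two.
Ge > As: this pair runs against the simple trend — see the exception note.
Te > Ge: period and group pull opposite ways; the across-period shift dominates (190 vs 119 kJ/mol).
Cl > Te: both effects reinforce here, so Cl is clearly the higher of the two.
Note the exception: Ge has a higher electron affinity than As, contrary to the simple trend — adding an electron to As's half-filled 4p³ is unfavourable, so Ge (4p²) has the more exothermic EA.
Tabulated electron affinity (kJ/mol): Cl 349, Ge 119, As 78, In 29, Te 190.
So from highest to lowest: Cl > Te > Ge > As > In.

Cl > Te > Ge > As > In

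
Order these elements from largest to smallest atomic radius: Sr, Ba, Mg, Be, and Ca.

Ba > Sr > Ca > Mg > Be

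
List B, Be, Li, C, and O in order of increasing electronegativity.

Li is in period 2, group 1; Be is in period 2, group 2; B is in period 2, group 13; C is in period 2, group 14; O is in period 2, group 16.
Atoms toward the upper right of the periodic table pull bonding electrons most strongly.
All lie in period 2, so electronegativity increases left to right.
So from lowest to highest: Li < Be < B < C < O.

Li, Be, B, C, O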